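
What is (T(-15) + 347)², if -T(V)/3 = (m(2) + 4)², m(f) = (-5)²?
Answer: 4734976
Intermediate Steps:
m(f) = 25
T(V) = -2523 (T(V) = -3*(25 + 4)² = -3*29² = -3*841 = -2523)
(T(-15) + 347)² = (-2523 + 347)² = (-2176)² = 4734976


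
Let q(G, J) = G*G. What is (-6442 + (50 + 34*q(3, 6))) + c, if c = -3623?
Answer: -9709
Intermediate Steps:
q(G, J) = G²
(-6442 + (50 + 34*q(3, 6))) + c = (-6442 + (50 + 34*3²)) - 3623 = (-6442 + (50 + 34*9)) - 3623 = (-6442 + (50 + 306)) - 3623 = (-6442 + 356) - 3623 = -6086 - 3623 = -9709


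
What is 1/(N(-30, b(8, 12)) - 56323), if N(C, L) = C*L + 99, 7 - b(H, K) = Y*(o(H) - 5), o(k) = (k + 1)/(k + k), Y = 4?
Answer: -2/113933 ≈ -1.7554e-5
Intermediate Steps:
o(k) = (1 + k)/(2*k) (o(k) = (1 + k)/((2*k)) = (1 + k)*(1/(2*k)) = (1 + k)/(2*k))
b(H, K) = 27 - 2*(1 + H)/H (b(H, K) = 7 - 4*((1 + H)/(2*H) - 5) = 7 - 4*(-5 + (1 + H)/(2*H)) = 7 - (-20 + 2*(1 + H)/H) = 7 + (20 - 2*(1 + H)/H) = 27 - 2*(1 + H)/H)
N(C, L) = 99 + C*L
1/(N(-30, b(8, 12)) - 56323) = 1/((99 - 30*(25 - 2/8)) - 56323) = 1/((99 - 30*(25 - 2*⅛)) - 56323) = 1/((99 - 30*(25 - ¼)) - 56323) = 1/((99 - 30*99/4) - 56323) = 1/((99 - 1485/2) - 56323) = 1/(-1287/2 - 56323) = 1/(-113933/2) = -2/113933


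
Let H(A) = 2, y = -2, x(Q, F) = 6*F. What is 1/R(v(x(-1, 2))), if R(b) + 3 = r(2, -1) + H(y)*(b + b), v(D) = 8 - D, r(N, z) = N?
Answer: -1/17 ≈ -0.058824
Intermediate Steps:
R(b) = -1 + 4*b (R(b) = -3 + (2 + 2*(b + b)) = -3 + (2 + 2*(2*b)) = -3 + (2 + 4*b) = -1 + 4*b)
1/R(v(x(-1, 2))) = 1/(-1 + 4*(8 - 6*2)) = 1/(-1 + 4*(8 - 1*12)) = 1/(-1 + 4*(8 - 12)) = 1/(-1 + 4*(-4)) = 1/(-1 - 16) = 1/(-17) = -1/17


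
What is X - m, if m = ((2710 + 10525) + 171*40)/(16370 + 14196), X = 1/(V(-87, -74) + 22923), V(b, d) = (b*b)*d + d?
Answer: -10785464841/16421797462 ≈ -0.65678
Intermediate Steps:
V(b, d) = d + d*b² (V(b, d) = b²*d + d = d*b² + d = d + d*b²)
X = -1/537257 (X = 1/(-74*(1 + (-87)²) + 22923) = 1/(-74*(1 + 7569) + 22923) = 1/(-74*7570 + 22923) = 1/(-560180 + 22923) = 1/(-537257) = -1/537257 ≈ -1.8613e-6)
m = 20075/30566 (m = (13235 + 6840)/30566 = 20075*(1/30566) = 20075/30566 ≈ 0.65678)
X - m = -1/537257 - 1*20075/30566 = -1/537257 - 20075/30566 = -10785464841/16421797462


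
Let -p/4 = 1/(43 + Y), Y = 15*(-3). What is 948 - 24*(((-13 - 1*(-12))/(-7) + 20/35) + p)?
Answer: 6180/7 ≈ 882.86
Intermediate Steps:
Y = -45
p = 2 (p = -4/(43 - 45) = -4/(-2) = -4*(-½) = 2)
948 - 24*(((-13 - 1*(-12))/(-7) + 20/35) + p) = 948 - 24*(((-13 - 1*(-12))/(-7) + 20/35) + 2) = 948 - 24*(((-13 + 12)*(-⅐) + 20*(1/35)) + 2) = 948 - 24*((-1*(-⅐) + 4/7) + 2) = 948 - 24*((⅐ + 4/7) + 2) = 948 - 24*(5/7 + 2) = 948 - 24*19/7 = 948 - 456/7 = 6180/7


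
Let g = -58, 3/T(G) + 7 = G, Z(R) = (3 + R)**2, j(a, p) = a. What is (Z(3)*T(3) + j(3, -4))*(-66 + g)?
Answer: 2976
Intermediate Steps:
T(G) = 3/(-7 + G)
(Z(3)*T(3) + j(3, -4))*(-66 + g) = ((3 + 3)**2*(3/(-7 + 3)) + 3)*(-66 - 58) = (6**2*(3/(-4)) + 3)*(-124) = (36*(3*(-1/4)) + 3)*(-124) = (36*(-3/4) + 3)*(-124) = (-27 + 3)*(-124) = -24*(-124) = 2976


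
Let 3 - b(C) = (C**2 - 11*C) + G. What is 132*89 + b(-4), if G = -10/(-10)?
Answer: 11690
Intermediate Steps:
G = 1 (G = -10*(-1/10) = 1)
b(C) = 2 - C**2 + 11*C (b(C) = 3 - ((C**2 - 11*C) + 1) = 3 - (1 + C**2 - 11*C) = 3 + (-1 - C**2 + 11*C) = 2 - C**2 + 11*C)
132*89 + b(-4) = 132*89 + (2 - 1*(-4)**2 + 11*(-4)) = 11748 + (2 - 1*16 - 44) = 11748 + (2 - 16 - 44) = 11748 - 58 = 11690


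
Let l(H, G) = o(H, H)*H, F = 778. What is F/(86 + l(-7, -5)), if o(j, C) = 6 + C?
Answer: 778/93 ≈ 8.3656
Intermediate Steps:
l(H, G) = H*(6 + H) (l(H, G) = (6 + H)*H = H*(6 + H))
F/(86 + l(-7, -5)) = 778/(86 - 7*(6 - 7)) = 778/(86 - 7*(-1)) = 778/(86 + 7) = 778/93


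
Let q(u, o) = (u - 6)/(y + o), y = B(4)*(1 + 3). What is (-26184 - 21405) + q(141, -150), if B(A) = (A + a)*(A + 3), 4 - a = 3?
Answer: -95205/2 ≈ -47603.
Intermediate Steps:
a = 1 (a = 4 - 1*3 = 4 - 3 = 1)
B(A) = (1 + A)*(3 + A) (B(A) = (A + 1)*(A + 3) = (1 + A)*(3 + A))
y = 140 (y = (3 + 4**2 + 4*4)*(1 + 3) = (3 + 16 + 16)*4 = 35*4 = 140)
q(u, o) = (-6 + u)/(140 + o) (q(u, o) = (u - 6)/(140 + o) = (-6 + u)/(140 + o))
(-26184 - 21405) + q(141, -150) = (-26184 - 21405) + (-6 + 141)/(140 - 150) = -47589 + 135/(-10) = -47589 - 1/10*135 = -47589 - 27/2 = -95205/2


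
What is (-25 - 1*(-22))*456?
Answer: -1368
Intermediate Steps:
(-25 - 1*(-22))*456 = (-25 + 22)*456 = -3*456 = -1368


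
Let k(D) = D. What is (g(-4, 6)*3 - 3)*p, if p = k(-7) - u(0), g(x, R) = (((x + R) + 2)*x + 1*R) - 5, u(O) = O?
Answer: 336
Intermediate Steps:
g(x, R) = -5 + R + x*(2 + R + x) (g(x, R) = (((R + x) + 2)*x + R) - 5 = ((2 + R + x)*x + R) - 5 = (x*(2 + R + x) + R) - 5 = (R + x*(2 + R + x)) - 5 = -5 + R + x*(2 + R + x))
p = -7 (p = -7 - 1*0 = -7 + 0 = -7)
(g(-4, 6)*3 - 3)*p = ((-5 + 6 + (-4)² + 2*(-4) + 6*(-4))*3 - 3)*(-7) = ((-5 + 6 + 16 - 8 - 24)*3 - 3)*(-7) = (-15*3 - 3)*(-7) = (-45 - 3)*(-7) = -48*(-7) = 336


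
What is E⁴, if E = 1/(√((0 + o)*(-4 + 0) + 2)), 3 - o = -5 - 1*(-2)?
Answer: 1/484 ≈ 0.0020661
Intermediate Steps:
o = 6 (o = 3 - (-5 - 1*(-2)) = 3 - (-5 + 2) = 3 - 1*(-3) = 3 + 3 = 6)
E = -I*√22/22 (E = 1/(√((0 + 6)*(-4 + 0) + 2)) = 1/(√(6*(-4) + 2)) = 1/(√(-24 + 2)) = 1/(√(-22)) = 1/(I*√22) = -I*√22/22 ≈ -0.2132*I)
E⁴ = (-I*√22/22)⁴ = 1/484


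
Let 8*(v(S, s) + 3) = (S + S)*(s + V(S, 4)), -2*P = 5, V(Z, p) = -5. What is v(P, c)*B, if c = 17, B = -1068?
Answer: 11214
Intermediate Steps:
P = -5/2 (P = -1/2*5 = -5/2 ≈ -2.5000)
v(S, s) = -3 + S*(-5 + s)/4 (v(S, s) = -3 + ((S + S)*(s - 5))/8 = -3 + ((2*S)*(-5 + s))/8 = -3 + (2*S*(-5 + s))/8 = -3 + S*(-5 + s)/4)
v(P, c)*B = (-3 - 5/4*(-5/2) + (1/4)*(-5/2)*17)*(-1068) = (-3 + 25/8 - 85/8)*(-1068) = -21/2*(-1068) = 11214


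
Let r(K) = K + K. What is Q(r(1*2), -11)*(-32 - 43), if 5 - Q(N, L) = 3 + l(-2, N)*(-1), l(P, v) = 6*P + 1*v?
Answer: 450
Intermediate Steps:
l(P, v) = v + 6*P (l(P, v) = 6*P + v = v + 6*P)
r(K) = 2*K
Q(N, L) = -10 + N (Q(N, L) = 5 - (3 + (N + 6*(-2))*(-1)) = 5 - (3 + (N - 12)*(-1)) = 5 - (3 + (-12 + N)*(-1)) = 5 - (3 + (12 - N)) = 5 - (15 - N) = 5 + (-15 + N) = -10 + N)
Q(r(1*2), -11)*(-32 - 43) = (-10 + 2*(1*2))*(-32 - 43) = (-10 + 2*2)*(-75) = (-10 + 4)*(-75) = -6*(-75) = 450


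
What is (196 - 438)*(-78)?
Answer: 18876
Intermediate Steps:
(196 - 438)*(-78) = -242*(-78) = 18876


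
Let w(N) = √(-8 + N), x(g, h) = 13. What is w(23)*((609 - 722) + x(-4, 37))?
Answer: -100*√15 ≈ -387.30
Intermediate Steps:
w(23)*((609 - 722) + x(-4, 37)) = √(-8 + 23)*((609 - 722) + 13) = √15*(-113 + 13) = √15*(-100) = -100*√15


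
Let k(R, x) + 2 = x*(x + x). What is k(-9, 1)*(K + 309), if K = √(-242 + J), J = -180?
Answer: 0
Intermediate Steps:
K = I*√422 (K = √(-242 - 180) = √(-422) = I*√422 ≈ 20.543*I)
k(R, x) = -2 + 2*x² (k(R, x) = -2 + x*(x + x) = -2 + x*(2*x) = -2 + 2*x²)
k(-9, 1)*(K + 309) = (-2 + 2*1²)*(I*√422 + 309) = (-2 + 2*1)*(309 + I*√422) = (-2 + 2)*(309 + I*√422) = 0*(309 + I*√422) = 0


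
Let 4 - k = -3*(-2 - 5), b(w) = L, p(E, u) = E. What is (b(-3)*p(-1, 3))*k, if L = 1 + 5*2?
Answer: 187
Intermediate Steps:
L = 11 (L = 1 + 10 = 11)
b(w) = 11
k = -17 (k = 4 - (-3)*(-2 - 5) = 4 - (-3)*(-7) = 4 - 1*21 = 4 - 21 = -17)
(b(-3)*p(-1, 3))*k = (11*(-1))*(-17) = -11*(-17) = 187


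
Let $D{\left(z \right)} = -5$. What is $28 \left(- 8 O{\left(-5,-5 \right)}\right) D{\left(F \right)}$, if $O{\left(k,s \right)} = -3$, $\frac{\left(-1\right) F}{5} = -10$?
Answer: $-3360$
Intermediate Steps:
$F = 50$ ($F = \left(-5\right) \left(-10\right) = 50$)
$28 \left(- 8 O{\left(-5,-5 \right)}\right) D{\left(F \right)} = 28 \left(\left(-8\right) \left(-3\right)\right) \left(-5\right) = 28 \cdot 24 \left(-5\right) = 672 \left(-5\right) = -3360$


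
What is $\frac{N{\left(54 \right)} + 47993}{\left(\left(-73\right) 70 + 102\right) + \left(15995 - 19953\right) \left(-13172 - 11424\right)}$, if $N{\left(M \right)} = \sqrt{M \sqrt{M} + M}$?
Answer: $\frac{47993}{97345960} + \frac{3 \sqrt{6 + 18 \sqrt{6}}}{97345960} \approx 0.00049323$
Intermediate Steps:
$N{\left(M \right)} = \sqrt{M + M^{\frac{3}{2}}}$ ($N{\left(M \right)} = \sqrt{M^{\frac{3}{2}} + M} = \sqrt{M + M^{\frac{3}{2}}}$)
$\frac{N{\left(54 \right)} + 47993}{\left(\left(-73\right) 70 + 102\right) + \left(15995 - 19953\right) \left(-13172 - 11424\right)} = \frac{\sqrt{54 + 54^{\frac{3}{2}}} + 47993}{\left(\left(-73\right) 70 + 102\right) + \left(15995 - 19953\right) \left(-13172 - 11424\right)} = \frac{\sqrt{54 + 162 \sqrt{6}} + 47993}{\left(-5110 + 102\right) - -97350968} = \frac{47993 + \sqrt{54 + 162 \sqrt{6}}}{-5008 + 97350968} = \frac{47993 + \sqrt{54 + 162 \sqrt{6}}}{97345960} = \left(47993 + \sqrt{54 + 162 \sqrt{6}}\right) \frac{1}{97345960} = \frac{47993}{97345960} + \frac{\sqrt{54 + 162 \sqrt{6}}}{97345960}$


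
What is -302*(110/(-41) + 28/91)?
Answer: 382332/533 ≈ 717.32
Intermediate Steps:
-302*(110/(-41) + 28/91) = -302*(110*(-1/41) + 28*(1/91)) = -302*(-110/41 + 4/13) = -302*(-1266/533) = 382332/533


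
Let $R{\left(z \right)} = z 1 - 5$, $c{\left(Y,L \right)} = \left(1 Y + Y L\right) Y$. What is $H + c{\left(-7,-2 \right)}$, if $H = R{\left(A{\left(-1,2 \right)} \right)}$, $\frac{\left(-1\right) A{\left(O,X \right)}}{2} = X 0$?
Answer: $-54$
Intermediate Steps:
$c{\left(Y,L \right)} = Y \left(Y + L Y\right)$ ($c{\left(Y,L \right)} = \left(Y + L Y\right) Y = Y \left(Y + L Y\right)$)
$A{\left(O,X \right)} = 0$ ($A{\left(O,X \right)} = - 2 X 0 = \left(-2\right) 0 = 0$)
$R{\left(z \right)} = -5 + z$ ($R{\left(z \right)} = z - 5 = -5 + z$)
$H = -5$ ($H = -5 + 0 = -5$)
$H + c{\left(-7,-2 \right)} = -5 + \left(-7\right)^{2} \left(1 - 2\right) = -5 + 49 \left(-1\right) = -5 - 49 = -54$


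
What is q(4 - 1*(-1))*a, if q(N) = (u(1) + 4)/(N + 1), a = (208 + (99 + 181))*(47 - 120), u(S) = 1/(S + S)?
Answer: -26718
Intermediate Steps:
u(S) = 1/(2*S)
a = -35624 (a = (208 + 280)*(-73) = 488*(-73) = -35624)
q(N) = 9/(2*(1 + N)) (q(N) = ((½)/1 + 4)/(N + 1) = ((½)*1 + 4)/(1 + N) = (½ + 4)/(1 + N) = 9/(2*(1 + N)))
q(4 - 1*(-1))*a = (9/(2*(1 + (4 - 1*(-1)))))*(-35624) = (9/(2*(1 + (4 + 1))))*(-35624) = (9/(2*(1 + 5)))*(-35624) = ((9/2)/6)*(-35624) = ((9/2)*(⅙))*(-35624) = (¾)*(-35624) = -26718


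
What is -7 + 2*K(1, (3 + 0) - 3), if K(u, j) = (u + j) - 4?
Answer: -13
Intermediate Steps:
K(u, j) = -4 + j + u (K(u, j) = (j + u) - 4 = -4 + j + u)
-7 + 2*K(1, (3 + 0) - 3) = -7 + 2*(-4 + ((3 + 0) - 3) + 1) = -7 + 2*(-4 + (3 - 3) + 1) = -7 + 2*(-4 + 0 + 1) = -7 + 2*(-3) = -7 - 6 = -13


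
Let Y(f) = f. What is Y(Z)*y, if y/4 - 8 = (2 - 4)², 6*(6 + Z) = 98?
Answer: 496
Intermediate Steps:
Z = 31/3 (Z = -6 + (⅙)*98 = -6 + 49/3 = 31/3 ≈ 10.333)
y = 48 (y = 32 + 4*(2 - 4)² = 32 + 4*(-2)² = 32 + 4*4 = 32 + 16 = 48)
Y(Z)*y = (31/3)*48 = 496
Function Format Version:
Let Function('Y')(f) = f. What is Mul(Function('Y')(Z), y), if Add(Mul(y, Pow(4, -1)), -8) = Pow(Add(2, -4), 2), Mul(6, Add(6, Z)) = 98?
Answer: 496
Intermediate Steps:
Z = Rational(31, 3) (Z = Add(-6, Mul(Rational(1, 6), 98)) = Add(-6, Rational(49, 3)) = Rational(31, 3) ≈ 10.333)
y = 48 (y = Add(32, Mul(4, Pow(Add(2, -4), 2))) = Add(32, Mul(4, Pow(-2, 2))) = Add(32, Mul(4, 4)) = Add(32, 16) = 48)
Mul(Function('Y')(Z), y) = Mul(Rational(31, 3), 48) = 496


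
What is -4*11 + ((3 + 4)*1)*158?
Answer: 1062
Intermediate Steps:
-4*11 + ((3 + 4)*1)*158 = -44 + (7*1)*158 = -44 + 7*158 = -44 + 1106 = 1062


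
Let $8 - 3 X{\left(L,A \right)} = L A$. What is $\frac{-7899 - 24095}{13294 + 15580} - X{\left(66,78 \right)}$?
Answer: $\frac{74158189}{43311} \approx 1712.2$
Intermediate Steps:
$X{\left(L,A \right)} = \frac{8}{3} - \frac{A L}{3}$ ($X{\left(L,A \right)} = \frac{8}{3} - \frac{L A}{3} = \frac{8}{3} - \frac{A L}{3}$)
$\frac{-7899 - 24095}{13294 + 15580} - X{\left(66,78 \right)} = \frac{-7899 - 24095}{13294 + 15580} - \left(\frac{8}{3} - 26 \cdot 66\right) = - \frac{31994}{28874} - \left(\frac{8}{3} - 1716\right) = \left(-31994\right) \frac{1}{28874} - - \frac{5140}{3} = - \frac{15997}{14437} + \frac{5140}{3} = \frac{74158189}{43311}$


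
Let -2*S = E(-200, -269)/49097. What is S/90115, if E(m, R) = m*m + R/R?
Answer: -40001/8848752310 ≈ -4.5205e-6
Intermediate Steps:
E(m, R) = 1 + m² (E(m, R) = m² + 1 = 1 + m²)
S = -40001/98194 (S = -(1 + (-200)²)/(2*49097) = -(1 + 40000)/(2*49097) = -40001/(2*49097) = -½*40001/49097 = -40001/98194 ≈ -0.40737)
S/90115 = -40001/98194/90115 = -40001/98194*1/90115 = -40001/8848752310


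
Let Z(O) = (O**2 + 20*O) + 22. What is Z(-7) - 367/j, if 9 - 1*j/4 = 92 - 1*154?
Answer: -19963/284 ≈ -70.292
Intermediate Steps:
j = 284 (j = 36 - 4*(92 - 1*154) = 36 - 4*(92 - 154) = 36 - 4*(-62) = 36 + 248 = 284)
Z(O) = 22 + O**2 + 20*O
Z(-7) - 367/j = (22 + (-7)**2 + 20*(-7)) - 367/284 = (22 + 49 - 140) - 367/284 = -69 - 1*367/284 = -69 - 367/284 = -19963/284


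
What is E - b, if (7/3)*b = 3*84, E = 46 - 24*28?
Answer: -734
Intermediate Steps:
E = -626 (E = 46 - 672 = -626)
b = 108 (b = 3*(3*84)/7 = (3/7)*252 = 108)
E - b = -626 - 1*108 = -626 - 108 = -734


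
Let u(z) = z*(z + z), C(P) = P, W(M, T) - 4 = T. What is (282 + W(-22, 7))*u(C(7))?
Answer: 28714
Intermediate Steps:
W(M, T) = 4 + T
u(z) = 2*z**2 (u(z) = z*(2*z) = 2*z**2)
(282 + W(-22, 7))*u(C(7)) = (282 + (4 + 7))*(2*7**2) = (282 + 11)*(2*49) = 293*98 = 28714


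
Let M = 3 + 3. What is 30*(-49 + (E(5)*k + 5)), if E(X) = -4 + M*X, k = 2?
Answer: 240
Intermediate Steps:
M = 6
E(X) = -4 + 6*X
30*(-49 + (E(5)*k + 5)) = 30*(-49 + ((-4 + 6*5)*2 + 5)) = 30*(-49 + ((-4 + 30)*2 + 5)) = 30*(-49 + (26*2 + 5)) = 30*(-49 + (52 + 5)) = 30*(-49 + 57) = 30*8 = 240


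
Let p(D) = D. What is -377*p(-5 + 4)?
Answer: 377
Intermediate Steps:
-377*p(-5 + 4) = -377*(-5 + 4) = -377*(-1) = 377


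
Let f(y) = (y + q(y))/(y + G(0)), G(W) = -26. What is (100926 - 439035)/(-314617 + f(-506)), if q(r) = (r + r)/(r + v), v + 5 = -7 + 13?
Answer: 15139393990/14087458117 ≈ 1.0747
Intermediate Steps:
v = 1 (v = -5 + (-7 + 13) = -5 + 6 = 1)
q(r) = 2*r/(1 + r) (q(r) = (r + r)/(r + 1) = (2*r)/(1 + r) = 2*r/(1 + r))
f(y) = (y + 2*y/(1 + y))/(-26 + y) (f(y) = (y + 2*y/(1 + y))/(y - 26) = (y + 2*y/(1 + y))/(-26 + y))
(100926 - 439035)/(-314617 + f(-506)) = (100926 - 439035)/(-314617 - 506*(3 - 506)/((1 - 506)*(-26 - 506))) = -338109/(-314617 - 506*(-503)/(-505*(-532))) = -338109/(-314617 - 506*(-1/505)*(-1/532)*(-503)) = -338109/(-314617 + 127259/134330) = -338109/(-42262374351/134330) = -338109*(-134330/42262374351) = 15139393990/14087458117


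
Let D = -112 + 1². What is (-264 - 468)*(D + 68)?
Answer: 31476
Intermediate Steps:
D = -111 (D = -112 + 1 = -111)
(-264 - 468)*(D + 68) = (-264 - 468)*(-111 + 68) = -732*(-43) = 31476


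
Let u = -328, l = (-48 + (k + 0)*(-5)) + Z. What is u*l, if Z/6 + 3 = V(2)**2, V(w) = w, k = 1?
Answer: 15416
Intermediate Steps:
Z = 6 (Z = -18 + 6*2**2 = -18 + 6*4 = -18 + 24 = 6)
l = -47 (l = (-48 + (1 + 0)*(-5)) + 6 = (-48 + 1*(-5)) + 6 = (-48 - 5) + 6 = -53 + 6 = -47)
u*l = -328*(-47) = 15416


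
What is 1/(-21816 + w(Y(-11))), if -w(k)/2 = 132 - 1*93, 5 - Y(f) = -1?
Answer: -1/21894 ≈ -4.5675e-5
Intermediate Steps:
Y(f) = 6 (Y(f) = 5 - 1*(-1) = 5 + 1 = 6)
w(k) = -78 (w(k) = -2*(132 - 1*93) = -2*(132 - 93) = -2*39 = -78)
1/(-21816 + w(Y(-11))) = 1/(-21816 - 78) = 1/(-21894) = -1/21894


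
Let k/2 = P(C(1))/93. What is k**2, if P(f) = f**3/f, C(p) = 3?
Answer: 36/961 ≈ 0.037461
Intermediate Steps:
P(f) = f**2
k = 6/31 (k = 2*(3**2/93) = 2*(9*(1/93)) = 2*(3/31) = 6/31 ≈ 0.19355)
k**2 = (6/31)**2 = 36/961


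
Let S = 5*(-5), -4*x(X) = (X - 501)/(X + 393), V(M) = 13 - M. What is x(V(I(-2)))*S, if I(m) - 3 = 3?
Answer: -247/32 ≈ -7.7188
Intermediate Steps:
I(m) = 6 (I(m) = 3 + 3 = 6)
x(X) = -(-501 + X)/(4*(393 + X)) (x(X) = -(X - 501)/(4*(X + 393)) = -(-501 + X)/(4*(393 + X)))
S = -25
x(V(I(-2)))*S = ((501 - (13 - 1*6))/(4*(393 + (13 - 1*6))))*(-25) = ((501 - (13 - 6))/(4*(393 + (13 - 6))))*(-25) = ((501 - 1*7)/(4*(393 + 7)))*(-25) = ((1/4)*(501 - 7)/400)*(-25) = ((1/4)*(1/400)*494)*(-25) = (247/800)*(-25) = -247/32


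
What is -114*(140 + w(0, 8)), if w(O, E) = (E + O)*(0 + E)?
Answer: -23256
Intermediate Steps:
w(O, E) = E*(E + O) (w(O, E) = (E + O)*E = E*(E + O))
-114*(140 + w(0, 8)) = -114*(140 + 8*(8 + 0)) = -114*(140 + 8*8) = -114*(140 + 64) = -114*204 = -23256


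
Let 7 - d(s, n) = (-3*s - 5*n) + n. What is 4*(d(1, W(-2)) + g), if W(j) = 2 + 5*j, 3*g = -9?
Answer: -100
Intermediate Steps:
g = -3 (g = (⅓)*(-9) = -3)
d(s, n) = 7 + 3*s + 4*n (d(s, n) = 7 - ((-3*s - 5*n) + n) = 7 - ((-5*n - 3*s) + n) = 7 - (-4*n - 3*s) = 7 + (3*s + 4*n) = 7 + 3*s + 4*n)
4*(d(1, W(-2)) + g) = 4*((7 + 3*1 + 4*(2 + 5*(-2))) - 3) = 4*((7 + 3 + 4*(2 - 10)) - 3) = 4*((7 + 3 + 4*(-8)) - 3) = 4*((7 + 3 - 32) - 3) = 4*(-22 - 3) = 4*(-25) = -100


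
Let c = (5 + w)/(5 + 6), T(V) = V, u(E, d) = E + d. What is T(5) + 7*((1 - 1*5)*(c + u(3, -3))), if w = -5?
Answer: 5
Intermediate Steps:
c = 0 (c = (5 - 5)/(5 + 6) = 0/11 = 0*(1/11) = 0)
T(5) + 7*((1 - 1*5)*(c + u(3, -3))) = 5 + 7*((1 - 1*5)*(0 + (3 - 3))) = 5 + 7*((1 - 5)*(0 + 0)) = 5 + 7*(-4*0) = 5 + 7*0 = 5 + 0 = 5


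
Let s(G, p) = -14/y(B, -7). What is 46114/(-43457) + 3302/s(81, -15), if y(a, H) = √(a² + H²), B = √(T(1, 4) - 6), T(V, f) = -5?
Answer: -46114/43457 - 1651*√38/7 ≈ -1455.0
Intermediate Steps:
B = I*√11 (B = √(-5 - 6) = √(-11) = I*√11 ≈ 3.3166*I)
y(a, H) = √(H² + a²)
s(G, p) = -7*√38/19 (s(G, p) = -14/√((-7)² + (I*√11)²) = -14/√(49 - 11) = -14*√38/38 = -7*√38/19)
46114/(-43457) + 3302/s(81, -15) = 46114/(-43457) + 3302/((-7*√38/19)) = 46114*(-1/43457) + 3302*(-√38/14) = -46114/43457 - 1651*√38/7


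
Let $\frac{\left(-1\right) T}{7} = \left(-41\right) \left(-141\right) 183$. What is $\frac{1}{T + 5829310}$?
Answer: $- \frac{1}{1576151} \approx -6.3446 \cdot 10^{-7}$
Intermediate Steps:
$T = -7405461$ ($T = - 7 \left(-41\right) \left(-141\right) 183 = - 7 \cdot 5781 \cdot 183 = \left(-7\right) 1057923 = -7405461$)
$\frac{1}{T + 5829310} = \frac{1}{-7405461 + 5829310} = \frac{1}{-1576151} = - \frac{1}{1576151}$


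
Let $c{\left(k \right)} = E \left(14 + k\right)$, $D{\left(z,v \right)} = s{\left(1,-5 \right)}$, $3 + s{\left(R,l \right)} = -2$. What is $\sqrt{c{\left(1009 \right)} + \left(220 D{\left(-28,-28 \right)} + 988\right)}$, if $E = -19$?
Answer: $i \sqrt{19549} \approx 139.82 i$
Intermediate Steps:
$s{\left(R,l \right)} = -5$ ($s{\left(R,l \right)} = -3 - 2 = -5$)
$D{\left(z,v \right)} = -5$
$c{\left(k \right)} = -266 - 19 k$ ($c{\left(k \right)} = - 19 \left(14 + k\right) = -266 - 19 k$)
$\sqrt{c{\left(1009 \right)} + \left(220 D{\left(-28,-28 \right)} + 988\right)} = \sqrt{\left(-266 - 19171\right) + \left(220 \left(-5\right) + 988\right)} = \sqrt{\left(-266 - 19171\right) + \left(-1100 + 988\right)} = \sqrt{-19437 - 112} = \sqrt{-19549} = i \sqrt{19549}$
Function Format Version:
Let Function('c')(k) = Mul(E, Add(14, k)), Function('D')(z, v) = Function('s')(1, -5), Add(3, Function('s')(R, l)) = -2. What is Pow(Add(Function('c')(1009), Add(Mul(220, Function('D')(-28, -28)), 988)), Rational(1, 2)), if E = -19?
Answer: Mul(I, Pow(19549, Rational(1, 2))) ≈ Mul(139.82, I)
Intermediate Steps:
Function('s')(R, l) = -5 (Function('s')(R, l) = Add(-3, -2) = -5)
Function('D')(z, v) = -5
Function('c')(k) = Add(-266, Mul(-19, k)) (Function('c')(k) = Mul(-19, Add(14, k)) = Add(-266, Mul(-19, k)))
Pow(Add(Function('c')(1009), Add(Mul(220, Function('D')(-28, -28)), 988)), Rational(1, 2)) = Pow(Add(Add(-266, Mul(-19, 1009)), Add(Mul(220, -5), 988)), Rational(1, 2)) = Pow(Add(Add(-266, -19171), Add(-1100, 988)), Rational(1, 2)) = Pow(Add(-19437, -112), Rational(1, 2)) = Pow(-19549, Rational(1, 2)) = Mul(I, Pow(19549, Rational(1, 2)))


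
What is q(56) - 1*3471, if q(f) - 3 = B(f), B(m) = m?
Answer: -3412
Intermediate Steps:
q(f) = 3 + f
q(56) - 1*3471 = (3 + 56) - 1*3471 = 59 - 3471 = -3412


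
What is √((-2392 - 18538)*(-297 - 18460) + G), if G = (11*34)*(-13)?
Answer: 2*√98144787 ≈ 19814.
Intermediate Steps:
G = -4862 (G = 374*(-13) = -4862)
√((-2392 - 18538)*(-297 - 18460) + G) = √((-2392 - 18538)*(-297 - 18460) - 4862) = √(-20930*(-18757) - 4862) = √(392584010 - 4862) = √392579148 = 2*√98144787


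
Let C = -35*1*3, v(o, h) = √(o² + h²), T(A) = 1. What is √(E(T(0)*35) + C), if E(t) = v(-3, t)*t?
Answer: √(-105 + 35*√1234) ≈ 33.533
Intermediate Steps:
v(o, h) = √(h² + o²)
C = -105 (C = -35*3 = -105)
E(t) = t*√(9 + t²) (E(t) = √(t² + (-3)²)*t = √(t² + 9)*t = √(9 + t²)*t = t*√(9 + t²))
√(E(T(0)*35) + C) = √((1*35)*√(9 + (1*35)²) - 105) = √(35*√(9 + 35²) - 105) = √(35*√(9 + 1225) - 105) = √(35*√1234 - 105) = √(-105 + 35*√1234)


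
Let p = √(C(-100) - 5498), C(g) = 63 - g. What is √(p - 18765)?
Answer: √(-18765 + I*√5335) ≈ 0.2666 + 136.99*I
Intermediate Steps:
p = I*√5335 (p = √((63 - 1*(-100)) - 5498) = √((63 + 100) - 5498) = √(163 - 5498) = √(-5335) = I*√5335 ≈ 73.041*I)
√(p - 18765) = √(I*√5335 - 18765) = √(-18765 + I*√5335)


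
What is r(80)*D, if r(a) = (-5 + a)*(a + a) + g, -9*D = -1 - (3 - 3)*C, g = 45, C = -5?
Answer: 4015/3 ≈ 1338.3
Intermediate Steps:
D = ⅑ (D = -(-1 - (3 - 3)*(-5))/9 = -(-1 - 0*(-5))/9 = -(-1 - 1*0)/9 = -(-1 + 0)/9 = -⅑*(-1) = ⅑ ≈ 0.11111)
r(a) = 45 + 2*a*(-5 + a) (r(a) = (-5 + a)*(a + a) + 45 = (-5 + a)*(2*a) + 45 = 2*a*(-5 + a) + 45 = 45 + 2*a*(-5 + a))
r(80)*D = (45 - 10*80 + 2*80²)*(⅑) = (45 - 800 + 2*6400)*(⅑) = (45 - 800 + 12800)*(⅑) = 12045*(⅑) = 4015/3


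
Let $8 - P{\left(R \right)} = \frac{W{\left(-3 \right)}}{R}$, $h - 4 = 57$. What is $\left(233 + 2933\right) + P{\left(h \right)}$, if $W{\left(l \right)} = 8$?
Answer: $\frac{193606}{61} \approx 3173.9$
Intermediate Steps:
$h = 61$ ($h = 4 + 57 = 61$)
$P{\left(R \right)} = 8 - \frac{8}{R}$
$\left(233 + 2933\right) + P{\left(h \right)} = \left(233 + 2933\right) + \left(8 - \frac{8}{61}\right) = 3166 + \left(8 - \frac{8}{61}\right) = 3166 + \frac{480}{61} = \frac{193606}{61}$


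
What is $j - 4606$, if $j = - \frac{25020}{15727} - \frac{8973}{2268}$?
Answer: $- \frac{18276502483}{3963204} \approx -4611.5$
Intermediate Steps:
$j = - \frac{21984859}{3963204}$ ($j = \left(-25020\right) \frac{1}{15727} - \frac{997}{252} = - \frac{25020}{15727} - \frac{997}{252} = - \frac{21984859}{3963204} \approx -5.5472$)
$j - 4606 = - \frac{21984859}{3963204} - 4606 = - \frac{18276502483}{3963204}$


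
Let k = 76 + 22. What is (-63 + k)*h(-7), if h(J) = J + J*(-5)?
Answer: 980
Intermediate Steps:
h(J) = -4*J (h(J) = J - 5*J = -4*J)
k = 98
(-63 + k)*h(-7) = (-63 + 98)*(-4*(-7)) = 35*28 = 980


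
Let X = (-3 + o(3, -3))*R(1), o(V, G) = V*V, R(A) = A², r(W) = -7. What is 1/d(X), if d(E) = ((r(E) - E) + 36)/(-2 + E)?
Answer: 4/23 ≈ 0.17391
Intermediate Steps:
o(V, G) = V²
X = 6 (X = (-3 + 3²)*1² = (-3 + 9)*1 = 6*1 = 6)
d(E) = (29 - E)/(-2 + E) (d(E) = ((-7 - E) + 36)/(-2 + E) = (29 - E)/(-2 + E))
1/d(X) = 1/((29 - 1*6)/(-2 + 6)) = 1/((29 - 6)/4) = 1/((¼)*23) = 1/(23/4) = 4/23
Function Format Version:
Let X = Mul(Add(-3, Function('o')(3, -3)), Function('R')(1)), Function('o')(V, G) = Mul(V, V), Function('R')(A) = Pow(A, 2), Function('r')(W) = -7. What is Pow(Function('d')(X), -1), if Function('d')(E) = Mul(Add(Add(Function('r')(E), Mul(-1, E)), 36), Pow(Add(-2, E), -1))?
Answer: Rational(4, 23) ≈ 0.17391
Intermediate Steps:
Function('o')(V, G) = Pow(V, 2)
X = 6 (X = Mul(Add(-3, Pow(3, 2)), Pow(1, 2)) = Mul(Add(-3, 9), 1) = Mul(6, 1) = 6)
Function('d')(E) = Mul(Pow(Add(-2, E), -1), Add(29, Mul(-1, E))) (Function('d')(E) = Mul(Add(Add(-7, Mul(-1, E)), 36), Pow(Add(-2, E), -1)) = Mul(Add(29, Mul(-1, E)), Pow(Add(-2, E), -1)) = Mul(Pow(Add(-2, E), -1), Add(29, Mul(-1, E))))
Pow(Function('d')(X), -1) = Pow(Mul(Pow(Add(-2, 6), -1), Add(29, Mul(-1, 6))), -1) = Pow(Mul(Pow(4, -1), Add(29, -6)), -1) = Pow(Mul(Rational(1, 4), 23), -1) = Pow(Rational(23, 4), -1) = Rational(4, 23)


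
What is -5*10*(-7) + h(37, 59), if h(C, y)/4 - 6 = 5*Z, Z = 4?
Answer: 454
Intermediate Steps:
h(C, y) = 104 (h(C, y) = 24 + 4*(5*4) = 24 + 4*20 = 24 + 80 = 104)
-5*10*(-7) + h(37, 59) = -5*10*(-7) + 104 = -50*(-7) + 104 = 350 + 104 = 454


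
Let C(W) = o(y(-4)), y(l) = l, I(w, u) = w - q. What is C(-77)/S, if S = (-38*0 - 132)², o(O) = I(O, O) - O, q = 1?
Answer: -1/17424 ≈ -5.7392e-5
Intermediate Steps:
I(w, u) = -1 + w (I(w, u) = w - 1*1 = w - 1 = -1 + w)
o(O) = -1 (o(O) = (-1 + O) - O = -1)
C(W) = -1
S = 17424 (S = (0 - 132)² = (-132)² = 17424)
C(-77)/S = -1/17424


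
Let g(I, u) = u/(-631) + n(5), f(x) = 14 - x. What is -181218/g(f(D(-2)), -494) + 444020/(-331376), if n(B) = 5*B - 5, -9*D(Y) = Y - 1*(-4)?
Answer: -31793784089/3645692 ≈ -8720.9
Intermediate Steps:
D(Y) = -4/9 - Y/9 (D(Y) = -(Y - 1*(-4))/9 = -(Y + 4)/9 = -(4 + Y)/9 = -4/9 - Y/9)
n(B) = -5 + 5*B
g(I, u) = 20 - u/631 (g(I, u) = u/(-631) + (-5 + 5*5) = -u/631 + (-5 + 25) = -u/631 + 20 = 20 - u/631)
-181218/g(f(D(-2)), -494) + 444020/(-331376) = -181218/(20 - 1/631*(-494)) + 444020/(-331376) = -181218/(20 + 494/631) + 444020*(-1/331376) = -181218/13114/631 - 745/556 = -181218*631/13114 - 745/556 = -57174279/6557 - 745/556 = -31793784089/3645692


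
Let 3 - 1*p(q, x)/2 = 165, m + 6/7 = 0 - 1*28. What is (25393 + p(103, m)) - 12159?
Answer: 12910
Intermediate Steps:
m = -202/7 (m = -6/7 + (0 - 1*28) = -6/7 + (0 - 28) = -6/7 - 28 = -202/7 ≈ -28.857)
p(q, x) = -324 (p(q, x) = 6 - 2*165 = 6 - 330 = -324)
(25393 + p(103, m)) - 12159 = (25393 - 324) - 12159 = 25069 - 12159 = 12910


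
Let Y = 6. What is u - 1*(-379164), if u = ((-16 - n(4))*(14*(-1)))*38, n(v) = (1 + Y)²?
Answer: 413744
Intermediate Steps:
n(v) = 49 (n(v) = (1 + 6)² = 7² = 49)
u = 34580 (u = ((-16 - 1*49)*(14*(-1)))*38 = ((-16 - 49)*(-14))*38 = -65*(-14)*38 = 910*38 = 34580)
u - 1*(-379164) = 34580 - 1*(-379164) = 34580 + 379164 = 413744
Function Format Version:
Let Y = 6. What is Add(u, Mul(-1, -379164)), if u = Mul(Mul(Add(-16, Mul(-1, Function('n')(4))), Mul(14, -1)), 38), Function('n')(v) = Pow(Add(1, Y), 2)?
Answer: 413744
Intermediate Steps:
Function('n')(v) = 49 (Function('n')(v) = Pow(Add(1, 6), 2) = Pow(7, 2) = 49)
u = 34580 (u = Mul(Mul(Add(-16, Mul(-1, 49)), Mul(14, -1)), 38) = Mul(Mul(Add(-16, -49), -14), 38) = Mul(Mul(-65, -14), 38) = Mul(910, 38) = 34580)
Add(u, Mul(-1, -379164)) = Add(34580, Mul(-1, -379164)) = Add(34580, 379164) = 413744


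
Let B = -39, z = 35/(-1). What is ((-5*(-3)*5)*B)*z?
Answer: 102375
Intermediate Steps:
z = -35 (z = 35*(-1) = -35)
((-5*(-3)*5)*B)*z = ((-5*(-3)*5)*(-39))*(-35) = ((15*5)*(-39))*(-35) = (75*(-39))*(-35) = -2925*(-35) = 102375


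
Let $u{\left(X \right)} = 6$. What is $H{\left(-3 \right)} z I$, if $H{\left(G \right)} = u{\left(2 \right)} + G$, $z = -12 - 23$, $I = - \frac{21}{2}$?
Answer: $\frac{2205}{2} \approx 1102.5$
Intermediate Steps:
$I = - \frac{21}{2}$ ($I = \left(-21\right) \frac{1}{2} = - \frac{21}{2} \approx -10.5$)
$z = -35$
$H{\left(G \right)} = 6 + G$
$H{\left(-3 \right)} z I = \left(6 - 3\right) \left(-35\right) \left(- \frac{21}{2}\right) = 3 \left(-35\right) \left(- \frac{21}{2}\right) = \left(-105\right) \left(- \frac{21}{2}\right) = \frac{2205}{2}$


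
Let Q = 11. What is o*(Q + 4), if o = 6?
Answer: 90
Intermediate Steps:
o*(Q + 4) = 6*(11 + 4) = 6*15 = 90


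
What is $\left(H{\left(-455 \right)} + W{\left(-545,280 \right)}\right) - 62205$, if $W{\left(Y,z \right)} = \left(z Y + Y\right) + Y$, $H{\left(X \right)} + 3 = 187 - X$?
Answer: $-215256$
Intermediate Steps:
$H{\left(X \right)} = 184 - X$ ($H{\left(X \right)} = -3 - \left(-187 + X\right) = 184 - X$)
$W{\left(Y,z \right)} = 2 Y + Y z$ ($W{\left(Y,z \right)} = \left(Y z + Y\right) + Y = \left(Y + Y z\right) + Y = 2 Y + Y z$)
$\left(H{\left(-455 \right)} + W{\left(-545,280 \right)}\right) - 62205 = \left(\left(184 - -455\right) - 545 \left(2 + 280\right)\right) - 62205 = \left(\left(184 + 455\right) - 153690\right) - 62205 = \left(639 - 153690\right) - 62205 = -153051 - 62205 = -215256$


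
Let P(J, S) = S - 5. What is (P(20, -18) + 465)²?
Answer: 195364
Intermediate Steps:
P(J, S) = -5 + S
(P(20, -18) + 465)² = ((-5 - 18) + 465)² = (-23 + 465)² = 442² = 195364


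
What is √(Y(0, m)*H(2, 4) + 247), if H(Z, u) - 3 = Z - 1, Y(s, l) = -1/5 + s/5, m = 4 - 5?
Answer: √6155/5 ≈ 15.691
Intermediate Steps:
m = -1
Y(s, l) = -⅕ + s/5 (Y(s, l) = -1*⅕ + s*(⅕) = -⅕ + s/5)
H(Z, u) = 2 + Z (H(Z, u) = 3 + (Z - 1) = 3 + (-1 + Z) = 2 + Z)
√(Y(0, m)*H(2, 4) + 247) = √((-⅕ + (⅕)*0)*(2 + 2) + 247) = √((-⅕ + 0)*4 + 247) = √(-⅕*4 + 247) = √(-⅘ + 247) = √(1231/5) = √6155/5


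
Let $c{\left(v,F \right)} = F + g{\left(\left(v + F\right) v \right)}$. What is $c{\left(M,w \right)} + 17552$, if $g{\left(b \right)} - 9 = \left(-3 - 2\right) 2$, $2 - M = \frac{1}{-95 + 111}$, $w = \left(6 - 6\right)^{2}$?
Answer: $17551$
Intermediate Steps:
$w = 0$ ($w = 0^{2} = 0$)
$M = \frac{31}{16}$ ($M = 2 - \frac{1}{-95 + 111} = 2 - \frac{1}{16} = \frac{31}{16} \approx 1.9375$)
$g{\left(b \right)} = -1$ ($g{\left(b \right)} = 9 + \left(-3 - 2\right) 2 = 9 - 10 = -1$)
$c{\left(v,F \right)} = -1 + F$ ($c{\left(v,F \right)} = F - 1 = -1 + F$)
$c{\left(M,w \right)} + 17552 = \left(-1 + 0\right) + 17552 = -1 + 17552 = 17551$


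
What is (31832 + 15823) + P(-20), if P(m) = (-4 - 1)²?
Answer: 47680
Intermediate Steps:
P(m) = 25 (P(m) = (-5)² = 25)
(31832 + 15823) + P(-20) = (31832 + 15823) + 25 = 47655 + 25 = 47680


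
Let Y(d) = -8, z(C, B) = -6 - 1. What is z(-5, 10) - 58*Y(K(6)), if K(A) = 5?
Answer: 457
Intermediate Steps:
z(C, B) = -7
z(-5, 10) - 58*Y(K(6)) = -7 - 58*(-8) = -7 + 464 = 457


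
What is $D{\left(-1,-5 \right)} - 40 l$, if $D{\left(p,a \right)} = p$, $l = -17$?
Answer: $679$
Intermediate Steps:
$D{\left(-1,-5 \right)} - 40 l = -1 - -680 = -1 + 680 = 679$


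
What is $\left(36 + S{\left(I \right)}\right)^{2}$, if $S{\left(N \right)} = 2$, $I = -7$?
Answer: $1444$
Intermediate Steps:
$\left(36 + S{\left(I \right)}\right)^{2} = \left(36 + 2\right)^{2} = 38^{2} = 1444$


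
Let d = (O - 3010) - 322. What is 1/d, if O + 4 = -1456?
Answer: -1/4792 ≈ -0.00020868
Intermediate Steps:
O = -1460 (O = -4 - 1456 = -1460)
d = -4792 (d = (-1460 - 3010) - 322 = -4470 - 322 = -4792)
1/d = 1/(-4792) = -1/4792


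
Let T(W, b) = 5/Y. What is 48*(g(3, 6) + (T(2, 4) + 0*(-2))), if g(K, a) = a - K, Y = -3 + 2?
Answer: -96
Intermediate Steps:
Y = -1
T(W, b) = -5 (T(W, b) = 5/(-1) = 5*(-1) = -5)
48*(g(3, 6) + (T(2, 4) + 0*(-2))) = 48*((6 - 1*3) + (-5 + 0*(-2))) = 48*((6 - 3) + (-5 + 0)) = 48*(3 - 5) = 48*(-2) = -96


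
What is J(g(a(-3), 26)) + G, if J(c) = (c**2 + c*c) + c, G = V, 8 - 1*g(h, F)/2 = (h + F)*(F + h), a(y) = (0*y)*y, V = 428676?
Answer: 3997132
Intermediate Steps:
a(y) = 0 (a(y) = 0*y = 0)
g(h, F) = 16 - 2*(F + h)**2 (g(h, F) = 16 - 2*(h + F)*(F + h) = 16 - 2*(F + h)*(F + h) = 16 - 2*(F + h)**2)
G = 428676
J(c) = c + 2*c**2 (J(c) = (c**2 + c**2) + c = 2*c**2 + c = c + 2*c**2)
J(g(a(-3), 26)) + G = (16 - 2*(26 + 0)**2)*(1 + 2*(16 - 2*(26 + 0)**2)) + 428676 = (16 - 2*26**2)*(1 + 2*(16 - 2*26**2)) + 428676 = (16 - 2*676)*(1 + 2*(16 - 2*676)) + 428676 = (16 - 1352)*(1 + 2*(16 - 1352)) + 428676 = -1336*(1 + 2*(-1336)) + 428676 = -1336*(1 - 2672) + 428676 = -1336*(-2671) + 428676 = 3568456 + 428676 = 3997132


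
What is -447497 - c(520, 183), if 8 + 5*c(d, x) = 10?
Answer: -2237487/5 ≈ -4.4750e+5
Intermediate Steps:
c(d, x) = 2/5 (c(d, x) = -8/5 + (1/5)*10 = -8/5 + 2 = 2/5)
-447497 - c(520, 183) = -447497 - 1*2/5 = -447497 - 2/5 = -2237487/5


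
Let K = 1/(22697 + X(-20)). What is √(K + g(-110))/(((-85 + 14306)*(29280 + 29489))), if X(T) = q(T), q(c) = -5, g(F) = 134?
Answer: √17250055617/9482464305354 ≈ 1.3851e-8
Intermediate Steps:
X(T) = -5
K = 1/22692 (K = 1/(22697 - 5) = 1/22692 ≈ 4.4068e-5)
√(K + g(-110))/(((-85 + 14306)*(29280 + 29489))) = √(1/22692 + 134)/(((-85 + 14306)*(29280 + 29489))) = √(3040729/22692)/((14221*58769)) = (√17250055617/11346)/835753949 = (√17250055617/11346)*(1/835753949) = √17250055617/9482464305354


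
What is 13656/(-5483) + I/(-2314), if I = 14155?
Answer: -109211849/12687662 ≈ -8.6077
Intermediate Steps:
13656/(-5483) + I/(-2314) = 13656/(-5483) + 14155/(-2314) = 13656*(-1/5483) + 14155*(-1/2314) = -13656/5483 - 14155/2314 = -109211849/12687662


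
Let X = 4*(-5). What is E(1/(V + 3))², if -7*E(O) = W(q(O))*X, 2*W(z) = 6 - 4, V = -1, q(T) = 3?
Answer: 400/49 ≈ 8.1633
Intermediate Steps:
X = -20
W(z) = 1 (W(z) = (6 - 4)/2 = (½)*2 = 1)
E(O) = 20/7 (E(O) = -(-20)/7 = -⅐*(-20) = 20/7)
E(1/(V + 3))² = (20/7)² = 400/49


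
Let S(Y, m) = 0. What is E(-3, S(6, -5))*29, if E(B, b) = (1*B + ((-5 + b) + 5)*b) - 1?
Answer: -116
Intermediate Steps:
E(B, b) = -1 + B + b**2 (E(B, b) = (B + b*b) - 1 = (B + b**2) - 1 = -1 + B + b**2)
E(-3, S(6, -5))*29 = (-1 - 3 + 0**2)*29 = (-1 - 3 + 0)*29 = -4*29 = -116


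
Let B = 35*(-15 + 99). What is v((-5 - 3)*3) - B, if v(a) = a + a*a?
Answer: -2388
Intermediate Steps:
v(a) = a + a²
B = 2940 (B = 35*84 = 2940)
v((-5 - 3)*3) - B = ((-5 - 3)*3)*(1 + (-5 - 3)*3) - 1*2940 = (-8*3)*(1 - 8*3) - 2940 = -24*(1 - 24) - 2940 = -24*(-23) - 2940 = 552 - 2940 = -2388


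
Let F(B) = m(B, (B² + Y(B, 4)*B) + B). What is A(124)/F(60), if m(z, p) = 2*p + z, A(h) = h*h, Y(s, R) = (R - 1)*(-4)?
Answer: 3844/1485 ≈ 2.5886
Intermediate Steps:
Y(s, R) = 4 - 4*R (Y(s, R) = (-1 + R)*(-4) = 4 - 4*R)
A(h) = h²
m(z, p) = z + 2*p
F(B) = -21*B + 2*B² (F(B) = B + 2*((B² + (4 - 4*4)*B) + B) = B + 2*((B² + (4 - 16)*B) + B) = B + 2*((B² - 12*B) + B) = B + 2*(B² - 11*B) = B + (-22*B + 2*B²) = -21*B + 2*B²)
A(124)/F(60) = 124²/((60*(-21 + 2*60))) = 15376/((60*(-21 + 120))) = 15376/((60*99)) = 15376/5940 = 15376*(1/5940) = 3844/1485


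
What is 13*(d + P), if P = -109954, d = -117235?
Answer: -2953457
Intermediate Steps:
13*(d + P) = 13*(-117235 - 109954) = 13*(-227189) = -2953457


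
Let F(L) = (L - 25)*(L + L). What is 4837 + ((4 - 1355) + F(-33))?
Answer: 7314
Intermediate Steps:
F(L) = 2*L*(-25 + L) (F(L) = (-25 + L)*(2*L) = 2*L*(-25 + L))
4837 + ((4 - 1355) + F(-33)) = 4837 + ((4 - 1355) + 2*(-33)*(-25 - 33)) = 4837 + (-1351 + 2*(-33)*(-58)) = 4837 + (-1351 + 3828) = 4837 + 2477 = 7314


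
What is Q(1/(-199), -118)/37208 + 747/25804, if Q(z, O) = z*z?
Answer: 275171277445/9505380825608 ≈ 0.028949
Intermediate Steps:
Q(z, O) = z²
Q(1/(-199), -118)/37208 + 747/25804 = (1/(-199))²/37208 + 747/25804 = (-1/199)²*(1/37208) + 747*(1/25804) = (1/39601)*(1/37208) + 747/25804 = 1/1473474008 + 747/25804 = 275171277445/9505380825608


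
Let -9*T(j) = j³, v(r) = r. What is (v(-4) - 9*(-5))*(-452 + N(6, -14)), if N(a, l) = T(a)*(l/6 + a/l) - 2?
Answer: -111274/7 ≈ -15896.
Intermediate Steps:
T(j) = -j³/9
N(a, l) = -2 - a³*(l/6 + a/l)/9 (N(a, l) = (-a³/9)*(l/6 + a/l) - 2 = -a³*(l/6 + a/l)/9 - 2 = -2 - a³*(l/6 + a/l)/9)
(v(-4) - 9*(-5))*(-452 + N(6, -14)) = (-4 - 9*(-5))*(-452 + (-2 - ⅑*6⁴/(-14) - 1/54*(-14)*6³)) = (-4 + 45)*(-452 + (-2 - ⅑*1296*(-1/14) - 1/54*(-14)*216)) = 41*(-452 + (-2 + 72/7 + 56)) = 41*(-452 + 450/7) = 41*(-2714/7) = -111274/7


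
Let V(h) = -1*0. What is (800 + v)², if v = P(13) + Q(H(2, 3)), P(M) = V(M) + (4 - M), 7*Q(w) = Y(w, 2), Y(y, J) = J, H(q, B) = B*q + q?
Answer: 30680521/49 ≈ 6.2613e+5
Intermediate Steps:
H(q, B) = q + B*q
V(h) = 0
Q(w) = 2/7 (Q(w) = (⅐)*2 = 2/7)
P(M) = 4 - M (P(M) = 0 + (4 - M) = 4 - M)
v = -61/7 (v = (4 - 1*13) + 2/7 = (4 - 13) + 2/7 = -9 + 2/7 = -61/7 ≈ -8.7143)
(800 + v)² = (800 - 61/7)² = (5539/7)² = 30680521/49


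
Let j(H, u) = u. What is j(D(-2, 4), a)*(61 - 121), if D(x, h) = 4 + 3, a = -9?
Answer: 540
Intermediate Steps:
D(x, h) = 7
j(D(-2, 4), a)*(61 - 121) = -9*(61 - 121) = -9*(-60) = 540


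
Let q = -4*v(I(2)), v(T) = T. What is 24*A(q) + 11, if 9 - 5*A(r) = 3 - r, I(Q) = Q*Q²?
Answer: -569/5 ≈ -113.80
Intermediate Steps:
I(Q) = Q³
q = -32 (q = -4*2³ = -4*8 = -32)
A(r) = 6/5 + r/5 (A(r) = 9/5 - (3 - r)/5 = 9/5 + (-⅗ + r/5) = 6/5 + r/5)
24*A(q) + 11 = 24*(6/5 + (⅕)*(-32)) + 11 = 24*(6/5 - 32/5) + 11 = 24*(-26/5) + 11 = -624/5 + 11 = -569/5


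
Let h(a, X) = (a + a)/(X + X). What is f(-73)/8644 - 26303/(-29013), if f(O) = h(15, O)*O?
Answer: 227798327/250788372 ≈ 0.90833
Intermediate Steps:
h(a, X) = a/X (h(a, X) = (2*a)/((2*X)) = (2*a)*(1/(2*X)) = a/X)
f(O) = 15 (f(O) = (15/O)*O = 15)
f(-73)/8644 - 26303/(-29013) = 15/8644 - 26303/(-29013) = 15*(1/8644) - 26303*(-1/29013) = 15/8644 + 26303/29013 = 227798327/250788372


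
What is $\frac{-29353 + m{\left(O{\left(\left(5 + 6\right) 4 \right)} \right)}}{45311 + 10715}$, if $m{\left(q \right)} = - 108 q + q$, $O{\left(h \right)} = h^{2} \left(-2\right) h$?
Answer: $\frac{18200023}{56026} \approx 324.85$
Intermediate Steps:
$O{\left(h \right)} = - 2 h^{3}$ ($O{\left(h \right)} = - 2 h^{2} h = - 2 h^{3}$)
$m{\left(q \right)} = - 107 q$
$\frac{-29353 + m{\left(O{\left(\left(5 + 6\right) 4 \right)} \right)}}{45311 + 10715} = \frac{-29353 - 107 \left(- 2 \left(\left(5 + 6\right) 4\right)^{3}\right)}{45311 + 10715} = \frac{-29353 - 107 \left(- 2 \left(11 \cdot 4\right)^{3}\right)}{56026} = \left(-29353 - 107 \left(- 2 \cdot 44^{3}\right)\right) \frac{1}{56026} = \left(-29353 - 107 \left(\left(-2\right) 85184\right)\right) \frac{1}{56026} = \left(-29353 - -18229376\right) \frac{1}{56026} = \left(-29353 + 18229376\right) \frac{1}{56026} = 18200023 \cdot \frac{1}{56026} = \frac{18200023}{56026}$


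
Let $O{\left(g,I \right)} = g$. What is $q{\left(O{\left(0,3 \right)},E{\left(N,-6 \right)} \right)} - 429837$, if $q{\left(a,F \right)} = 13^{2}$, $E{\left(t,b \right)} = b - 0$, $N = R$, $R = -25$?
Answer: $-429668$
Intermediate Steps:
$N = -25$
$E{\left(t,b \right)} = b$ ($E{\left(t,b \right)} = b + 0 = b$)
$q{\left(a,F \right)} = 169$
$q{\left(O{\left(0,3 \right)},E{\left(N,-6 \right)} \right)} - 429837 = 169 - 429837 = -429668$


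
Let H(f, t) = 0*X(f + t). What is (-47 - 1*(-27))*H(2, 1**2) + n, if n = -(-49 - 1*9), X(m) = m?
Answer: 58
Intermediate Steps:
n = 58 (n = -(-49 - 9) = -1*(-58) = 58)
H(f, t) = 0 (H(f, t) = 0*(f + t) = 0)
(-47 - 1*(-27))*H(2, 1**2) + n = (-47 - 1*(-27))*0 + 58 = (-47 + 27)*0 + 58 = -20*0 + 58 = 0 + 58 = 58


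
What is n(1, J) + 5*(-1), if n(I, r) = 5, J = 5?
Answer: 0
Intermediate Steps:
n(1, J) + 5*(-1) = 5 + 5*(-1) = 5 - 5 = 0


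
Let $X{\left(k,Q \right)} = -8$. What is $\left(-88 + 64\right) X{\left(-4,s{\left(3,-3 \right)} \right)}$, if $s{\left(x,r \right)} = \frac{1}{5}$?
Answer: $192$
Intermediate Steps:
$s{\left(x,r \right)} = \frac{1}{5}$
$\left(-88 + 64\right) X{\left(-4,s{\left(3,-3 \right)} \right)} = \left(-88 + 64\right) \left(-8\right) = \left(-24\right) \left(-8\right) = 192$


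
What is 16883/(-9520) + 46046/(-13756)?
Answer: -167650117/32739280 ≈ -5.1208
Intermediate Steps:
16883/(-9520) + 46046/(-13756) = 16883*(-1/9520) + 46046*(-1/13756) = -16883/9520 - 23023/6878 = -167650117/32739280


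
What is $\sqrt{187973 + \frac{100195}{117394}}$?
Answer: $\frac{3 \sqrt{287837077575162}}{117394} \approx 433.56$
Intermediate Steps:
$\sqrt{187973 + \frac{100195}{117394}} = \sqrt{\frac{22067002557}{117394}} = \frac{3 \sqrt{287837077575162}}{117394}$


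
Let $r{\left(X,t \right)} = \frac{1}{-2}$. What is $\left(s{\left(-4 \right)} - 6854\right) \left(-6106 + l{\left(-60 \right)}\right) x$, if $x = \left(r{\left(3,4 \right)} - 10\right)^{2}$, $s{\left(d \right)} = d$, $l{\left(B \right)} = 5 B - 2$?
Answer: $4845053556$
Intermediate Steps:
$l{\left(B \right)} = -2 + 5 B$
$r{\left(X,t \right)} = - \frac{1}{2}$
$x = \frac{441}{4}$ ($x = \left(- \frac{1}{2} - 10\right)^{2} = \left(- \frac{21}{2}\right)^{2} = \frac{441}{4} \approx 110.25$)
$\left(s{\left(-4 \right)} - 6854\right) \left(-6106 + l{\left(-60 \right)}\right) x = \left(-4 - 6854\right) \left(-6106 + \left(-2 + 5 \left(-60\right)\right)\right) \frac{441}{4} = - 6858 \left(-6106 - 302\right) \frac{441}{4} = \left(-6858\right) \left(-6408\right) \frac{441}{4} = 43946064 \cdot \frac{441}{4} = 4845053556$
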